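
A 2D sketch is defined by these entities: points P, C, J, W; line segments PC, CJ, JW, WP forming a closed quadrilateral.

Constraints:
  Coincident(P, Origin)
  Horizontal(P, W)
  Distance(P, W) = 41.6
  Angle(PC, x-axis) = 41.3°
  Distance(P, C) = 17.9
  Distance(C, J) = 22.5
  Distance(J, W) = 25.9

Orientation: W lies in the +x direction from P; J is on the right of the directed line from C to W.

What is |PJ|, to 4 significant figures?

20.56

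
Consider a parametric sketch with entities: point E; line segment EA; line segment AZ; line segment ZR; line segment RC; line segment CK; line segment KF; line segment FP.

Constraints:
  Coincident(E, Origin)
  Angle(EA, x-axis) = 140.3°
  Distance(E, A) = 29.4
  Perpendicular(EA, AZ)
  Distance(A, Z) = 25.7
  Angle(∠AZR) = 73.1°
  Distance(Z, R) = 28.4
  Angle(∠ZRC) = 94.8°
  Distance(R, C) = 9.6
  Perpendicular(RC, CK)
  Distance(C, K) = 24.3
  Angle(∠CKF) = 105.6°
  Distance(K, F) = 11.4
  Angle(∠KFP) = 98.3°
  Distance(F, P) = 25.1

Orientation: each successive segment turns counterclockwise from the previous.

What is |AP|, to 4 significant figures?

38.97

E is at the origin; EA runs at 140.3° with length 29.4, so A = (-22.62, 18.78). The perpendicularity gives AZ at right angles to EA, so AZ runs at -129.7°; with |AZ| = 25.7, Z = (-39.04, -0.9938). ∠AZR = 73.1° gives ZR at -22.80° from the x-axis; with |ZR| = 28.4, R = (-12.86, -12.00). ∠ZRC = 94.8° gives RC at 62.40° from the x-axis; with |RC| = 9.6, C = (-8.408, -3.492). RC ⟂ CK, so CK runs at 152.4°; with |CK| = 24.3, K = (-29.94, 7.766). ∠CKF = 105.6° gives KF at -133.2° from the x-axis; with |KF| = 11.4, F = (-37.75, -0.5438). ∠KFP = 98.3° gives FP at -51.50° from the x-axis; with |FP| = 25.1, P = (-22.12, -20.19). Then |AP| = |P − A| = 38.97.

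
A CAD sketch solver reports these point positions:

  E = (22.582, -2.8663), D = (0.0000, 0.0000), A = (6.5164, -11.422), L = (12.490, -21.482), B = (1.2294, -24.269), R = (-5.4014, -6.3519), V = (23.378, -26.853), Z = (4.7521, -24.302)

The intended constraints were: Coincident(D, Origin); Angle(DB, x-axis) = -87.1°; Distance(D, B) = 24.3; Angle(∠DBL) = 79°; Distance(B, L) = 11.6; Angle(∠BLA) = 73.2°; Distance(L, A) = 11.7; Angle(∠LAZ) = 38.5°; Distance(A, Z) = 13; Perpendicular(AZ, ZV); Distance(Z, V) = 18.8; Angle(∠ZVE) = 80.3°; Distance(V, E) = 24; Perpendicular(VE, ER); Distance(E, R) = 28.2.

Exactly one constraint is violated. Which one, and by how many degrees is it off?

Perpendicular(VE, ER) — off by 5.20°.

D = (0.00, 0.00) ✓; DB at -87.10° ✓; |DB| = 24.30 ✓; ∠DBL = 79.00° ✓; |BL| = 11.60 ✓; ∠BLA = 73.20° ✓; |LA| = 11.70 ✓; ∠LAZ = 38.50° ✓; |AZ| = 13.00 ✓; ∠(AZ, ZV) = 90.00° ✓; |ZV| = 18.80 ✓; ∠ZVE = 80.30° ✓; |VE| = 24.00 ✓; ∠(VE, ER) = 95.20° ✗; |ER| = 28.20 ✓.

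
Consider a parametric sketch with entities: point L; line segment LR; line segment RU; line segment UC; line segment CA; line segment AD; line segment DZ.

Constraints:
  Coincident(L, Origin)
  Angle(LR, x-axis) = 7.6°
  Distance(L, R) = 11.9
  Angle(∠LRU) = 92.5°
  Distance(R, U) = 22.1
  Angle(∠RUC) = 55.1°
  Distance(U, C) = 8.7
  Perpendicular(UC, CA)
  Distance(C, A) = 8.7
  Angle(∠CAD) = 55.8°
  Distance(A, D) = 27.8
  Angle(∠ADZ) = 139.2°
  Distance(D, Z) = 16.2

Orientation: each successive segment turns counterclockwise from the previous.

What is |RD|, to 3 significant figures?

36.8

L is at the origin; LR runs at 7.6° with length 11.9, so R = (11.8, 1.57). ∠LRU = 92.5° gives RU at 95.1° from the x-axis; with |RU| = 22.1, U = (9.83, 23.6). ∠RUC = 55.1° gives UC at -140° from the x-axis; with |UC| = 8.7, C = (3.17, 18.0). The perpendicularity gives CA at right angles to UC, so CA runs at -50.0°; with |CA| = 8.7, A = (8.76, 11.3). ∠CAD = 55.8° gives AD at 74.2° from the x-axis; with |AD| = 27.8, D = (16.3, 38.1). Then |RD| = |D − R| = 36.8.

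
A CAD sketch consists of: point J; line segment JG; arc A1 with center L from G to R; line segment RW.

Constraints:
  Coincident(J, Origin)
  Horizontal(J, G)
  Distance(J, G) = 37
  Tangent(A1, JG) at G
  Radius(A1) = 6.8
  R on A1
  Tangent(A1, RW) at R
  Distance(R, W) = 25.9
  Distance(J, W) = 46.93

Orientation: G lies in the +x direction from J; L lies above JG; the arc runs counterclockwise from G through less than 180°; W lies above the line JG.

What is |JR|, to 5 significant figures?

44.278

J is at the origin; JG is horizontal with |JG| = 37.0 and G on the +x side, so G = (37.000, 0.0000). Since A1 is tangent to JG there, LG ⟂ JG, so L = G + (0, 6.8) = (37.000, 6.8000). Since LR ⟂ RW (tangency), |LW| = √(6.8² + 25.9²) = 26.778 regardless of where R sits on A1. So W lies on both circle(J, 46.93) and circle(L, 26.778); the above-JG intersection is W = (33.079, 33.289). R is the foot of the tangent from W: R = (43.253, 9.4711).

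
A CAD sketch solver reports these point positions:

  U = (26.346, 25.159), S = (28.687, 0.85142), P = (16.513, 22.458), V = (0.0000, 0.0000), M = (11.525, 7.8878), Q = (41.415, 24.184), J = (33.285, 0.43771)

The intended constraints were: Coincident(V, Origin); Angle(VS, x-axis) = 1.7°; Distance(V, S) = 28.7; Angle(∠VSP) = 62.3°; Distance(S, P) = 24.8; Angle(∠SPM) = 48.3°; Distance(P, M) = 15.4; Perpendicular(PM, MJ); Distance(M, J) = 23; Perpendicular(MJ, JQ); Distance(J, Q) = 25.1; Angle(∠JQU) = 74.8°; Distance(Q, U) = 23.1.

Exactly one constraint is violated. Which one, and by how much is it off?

Distance(Q, U) = 23.1 — off by 8.00.

V = (0.00, 0.00) ✓; VS at 1.700° ✓; |VS| = 28.70 ✓; ∠VSP = 62.30° ✓; |SP| = 24.80 ✓; ∠SPM = 48.30° ✓; |PM| = 15.40 ✓; ∠(PM, MJ) = 90.00° ✓; |MJ| = 23.00 ✓; ∠(MJ, JQ) = 90.00° ✓; |JQ| = 25.10 ✓; ∠JQU = 74.80° ✓; |QU| = 15.10 ✗.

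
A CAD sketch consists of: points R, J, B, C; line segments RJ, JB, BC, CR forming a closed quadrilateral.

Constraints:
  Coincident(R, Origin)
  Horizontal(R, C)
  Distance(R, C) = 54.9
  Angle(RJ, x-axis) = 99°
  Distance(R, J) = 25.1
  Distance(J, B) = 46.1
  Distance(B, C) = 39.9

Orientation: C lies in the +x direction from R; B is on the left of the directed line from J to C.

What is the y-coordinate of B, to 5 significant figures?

37.200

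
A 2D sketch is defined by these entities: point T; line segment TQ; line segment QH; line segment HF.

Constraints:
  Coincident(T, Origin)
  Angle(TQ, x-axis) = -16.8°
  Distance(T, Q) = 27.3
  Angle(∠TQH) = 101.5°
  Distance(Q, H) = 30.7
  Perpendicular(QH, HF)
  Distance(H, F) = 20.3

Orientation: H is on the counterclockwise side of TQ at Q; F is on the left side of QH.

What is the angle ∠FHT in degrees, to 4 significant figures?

53.49°

T is at the origin; TQ runs at -16.8° with length 27.3, so Q = 27.3·(cos -16.8°, sin -16.8°) = (26.13, -7.891). ∠TQH = 101.5°, so QH runs at -16.8° + (180° − 101.5°) = 61.70° from the x-axis; with |QH| = 30.7, H = Q + 30.7·(cos 61.70°, sin 61.70°) = (40.69, 19.14). QH ⟂ HF; with |HF| = 20.3 on the left of QH, F = H + 20.3·(-0.8805, 0.4741) = (22.82, 28.76). Then cos ∠FHT = HF·HT / (|HF||HT|), giving 53.49°.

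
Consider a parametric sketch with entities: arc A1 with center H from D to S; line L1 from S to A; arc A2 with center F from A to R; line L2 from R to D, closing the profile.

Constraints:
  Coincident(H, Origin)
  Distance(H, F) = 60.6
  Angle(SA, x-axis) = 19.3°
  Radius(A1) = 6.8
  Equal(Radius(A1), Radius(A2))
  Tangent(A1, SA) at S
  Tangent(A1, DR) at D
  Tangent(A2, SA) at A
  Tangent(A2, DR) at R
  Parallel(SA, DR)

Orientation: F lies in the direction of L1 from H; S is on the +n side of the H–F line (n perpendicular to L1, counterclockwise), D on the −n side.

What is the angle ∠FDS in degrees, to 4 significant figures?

83.60°

The slot axis is L1's direction at 19.3°, so u = (cos 19.3°, sin 19.3°) = (0.9438, 0.3305) and n = (−sin 19.3°, cos 19.3°) = (-0.3305, 0.9438). H is at the origin and F lies 60.6 along u from H, so F = 60.6·u = (57.19, 20.03). Tangency of A1 to both parallel lines with radius 6.8 puts S and D at H ± 6.8·n: S = (-2.247, 6.418), D = (2.247, -6.418). Then cos ∠FDS = DF·DS / (|DF||DS|), giving 83.60°.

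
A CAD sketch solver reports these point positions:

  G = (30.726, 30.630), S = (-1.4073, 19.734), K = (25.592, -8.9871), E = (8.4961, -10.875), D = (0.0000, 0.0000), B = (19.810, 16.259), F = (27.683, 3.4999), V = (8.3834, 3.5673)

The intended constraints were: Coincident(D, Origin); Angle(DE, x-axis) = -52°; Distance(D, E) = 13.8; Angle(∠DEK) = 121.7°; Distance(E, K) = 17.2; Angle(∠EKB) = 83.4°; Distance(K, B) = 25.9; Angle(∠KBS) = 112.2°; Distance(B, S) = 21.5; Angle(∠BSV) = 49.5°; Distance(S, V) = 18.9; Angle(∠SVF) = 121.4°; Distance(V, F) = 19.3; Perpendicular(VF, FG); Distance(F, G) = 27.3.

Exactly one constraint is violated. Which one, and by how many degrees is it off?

Perpendicular(VF, FG) — off by 6.20°.

D = (0.00, 0.00) ✓; DE at -52.00° ✓; |DE| = 13.80 ✓; ∠DEK = 121.7° ✓; |EK| = 17.20 ✓; ∠EKB = 83.40° ✓; |KB| = 25.90 ✓; ∠KBS = 112.2° ✓; |BS| = 21.50 ✓; ∠BSV = 49.50° ✓; |SV| = 18.90 ✓; ∠SVF = 121.4° ✓; |VF| = 19.30 ✓; ∠(VF, FG) = 83.80° ✗; |FG| = 27.30 ✓.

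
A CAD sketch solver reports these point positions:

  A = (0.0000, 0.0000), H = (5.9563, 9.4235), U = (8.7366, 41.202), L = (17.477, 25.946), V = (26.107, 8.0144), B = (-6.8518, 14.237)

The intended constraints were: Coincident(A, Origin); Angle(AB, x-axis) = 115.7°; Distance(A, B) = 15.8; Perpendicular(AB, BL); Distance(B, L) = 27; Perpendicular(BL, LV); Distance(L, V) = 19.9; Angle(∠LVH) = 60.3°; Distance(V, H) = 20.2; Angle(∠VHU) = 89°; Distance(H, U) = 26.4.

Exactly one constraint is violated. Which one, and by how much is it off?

Distance(H, U) = 26.4 — off by 5.50.

A = (0.00, 0.00) ✓; AB at 115.7° ✓; |AB| = 15.80 ✓; ∠(AB, BL) = 90.00° ✓; |BL| = 27.00 ✓; ∠(BL, LV) = 90.00° ✓; |LV| = 19.90 ✓; ∠LVH = 60.30° ✓; |VH| = 20.20 ✓; ∠VHU = 89.00° ✓; |HU| = 31.90 ✗.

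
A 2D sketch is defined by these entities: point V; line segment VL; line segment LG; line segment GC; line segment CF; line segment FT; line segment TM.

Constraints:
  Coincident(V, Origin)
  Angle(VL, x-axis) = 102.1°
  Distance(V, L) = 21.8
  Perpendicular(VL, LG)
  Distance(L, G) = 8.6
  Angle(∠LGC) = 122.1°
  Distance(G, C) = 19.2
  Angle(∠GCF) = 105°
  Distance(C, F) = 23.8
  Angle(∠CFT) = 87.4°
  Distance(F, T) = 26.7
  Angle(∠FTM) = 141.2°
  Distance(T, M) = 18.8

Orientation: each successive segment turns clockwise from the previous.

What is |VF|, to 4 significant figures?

12.18

V is at the origin; VL runs at 102.1° with length 21.8, so L = (-4.570, 21.32). VL ⟂ LG, so LG runs at 12.10°; with |LG| = 8.6, G = (3.839, 23.12). ∠LGC = 122.1° gives GC at -45.80° from the x-axis; with |GC| = 19.2, C = (17.22, 9.354). ∠GCF = 105.0° gives CF at -120.8° from the x-axis; with |CF| = 23.8, F = (5.038, -11.09). Then |VF| = |F − V| = 12.18.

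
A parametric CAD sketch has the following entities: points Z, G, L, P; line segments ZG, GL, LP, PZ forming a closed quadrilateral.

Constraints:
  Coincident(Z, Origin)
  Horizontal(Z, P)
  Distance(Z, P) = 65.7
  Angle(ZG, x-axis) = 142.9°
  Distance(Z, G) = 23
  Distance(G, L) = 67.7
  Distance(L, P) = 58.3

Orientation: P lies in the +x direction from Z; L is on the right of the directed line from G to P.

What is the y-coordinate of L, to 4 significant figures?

-39.72

Z is at the origin; Z and P share the same y with |ZP| = 65.7 and P in +x, so P = (65.7, 0). ZG runs at 142.9° with |ZG| = 23.0, so G = (-18.34, 13.87). L is determined by |GL| = 67.7 and |LP| = 58.3 together: it lies at the intersection of circle(G, 67.7) and circle(P, 58.3). With |GP| = 85.18, the foot of the radical line on GP is 49.54 from G and the perpendicular offset is √(67.7² − 49.54²) = 46.14. Taking the right-of-GP solution: L = (23.02, -39.72).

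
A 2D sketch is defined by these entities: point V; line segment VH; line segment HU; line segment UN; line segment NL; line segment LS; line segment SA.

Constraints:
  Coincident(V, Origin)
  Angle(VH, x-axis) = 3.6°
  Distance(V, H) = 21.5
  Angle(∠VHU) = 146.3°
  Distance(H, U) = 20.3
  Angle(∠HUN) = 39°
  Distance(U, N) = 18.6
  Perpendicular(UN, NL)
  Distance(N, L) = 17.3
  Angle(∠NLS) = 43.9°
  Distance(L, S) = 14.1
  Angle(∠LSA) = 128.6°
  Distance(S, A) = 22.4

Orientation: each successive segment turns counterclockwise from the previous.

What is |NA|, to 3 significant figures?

16.6

V is at the origin; VH runs at 3.6° with length 21.5, so H = (21.5, 1.35). ∠VHU = 146.3° gives HU at 37.3° from the x-axis; with |HU| = 20.3, U = (37.6, 13.7). ∠HUN = 39.0° gives UN at 178° from the x-axis; with |UN| = 18.6, N = (19.0, 14.2). UN is perpendicular to NL, so NL runs at -91.7°; with |NL| = 17.3, L = (18.5, -3.09). ∠NLS = 43.9° gives LS at 44.4° from the x-axis; with |LS| = 14.1, S = (28.6, 6.78). ∠LSA = 128.6° gives SA at 95.8° from the x-axis; with |SA| = 22.4, A = (26.3, 29.1). Then |NA| = |A − N| = 16.6.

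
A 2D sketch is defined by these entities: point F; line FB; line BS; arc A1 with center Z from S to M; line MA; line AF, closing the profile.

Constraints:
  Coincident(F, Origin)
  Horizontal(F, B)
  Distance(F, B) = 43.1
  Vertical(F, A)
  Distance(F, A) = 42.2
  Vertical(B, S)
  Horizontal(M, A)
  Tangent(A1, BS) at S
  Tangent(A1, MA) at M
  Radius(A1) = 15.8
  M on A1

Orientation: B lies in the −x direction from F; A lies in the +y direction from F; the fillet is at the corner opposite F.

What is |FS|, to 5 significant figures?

50.543

F is at the origin; F and B share the same y with |FB| = 43.1 and B on the −x side, so B = (-43.100, 0.0000). F and A share the same x with |FA| = 42.2 and A on the +y side, so A = (0.0000, 42.200). The virtual corner opposite F is at (-43.100, 42.200). A1 meets BS tangentially, so ZS is at right angles to BS and A1 meets MA tangentially, so ZM is at right angles to MA, with radius 15.8, so the center Z sits 15.8 in from both sides at Z = (-27.300, 26.400). That places the tangent points at S = (-43.100, 26.400) on BS and M = (-27.300, 42.200) on MA. Then |FS| = |S − F| = 50.543.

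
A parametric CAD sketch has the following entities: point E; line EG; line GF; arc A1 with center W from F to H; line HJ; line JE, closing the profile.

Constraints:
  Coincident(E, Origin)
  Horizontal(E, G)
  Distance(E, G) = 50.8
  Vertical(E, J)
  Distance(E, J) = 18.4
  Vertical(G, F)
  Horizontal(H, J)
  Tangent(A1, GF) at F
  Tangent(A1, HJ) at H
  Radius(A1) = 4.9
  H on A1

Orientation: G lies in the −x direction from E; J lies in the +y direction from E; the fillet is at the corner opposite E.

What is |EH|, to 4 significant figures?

49.45

The virtual corner opposite E is at (-50.80, 18.40). A1 meets GF tangentially, so WF is at right angles to GF and the tangent condition forces WH to be normal to HJ, with radius 4.9, so the center W sits 4.9 in from both sides at W = (-45.90, 13.50). That places the tangent points at F = (-50.80, 13.50) on GF and H = (-45.90, 18.40) on HJ. Then |EH| = |H − E| = 49.45.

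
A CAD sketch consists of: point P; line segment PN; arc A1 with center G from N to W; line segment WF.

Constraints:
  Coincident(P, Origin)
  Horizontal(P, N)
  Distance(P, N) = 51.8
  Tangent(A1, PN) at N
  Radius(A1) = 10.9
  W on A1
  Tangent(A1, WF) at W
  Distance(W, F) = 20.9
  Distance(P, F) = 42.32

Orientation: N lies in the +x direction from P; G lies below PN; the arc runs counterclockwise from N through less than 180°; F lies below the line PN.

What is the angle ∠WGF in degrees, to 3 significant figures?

62.5°

Checks: |GW| = 10.90 ✓; ∠(GW, WF) = 90.00° ✓; |WF| = 20.90 ✓; |PF| = 42.32 ✓.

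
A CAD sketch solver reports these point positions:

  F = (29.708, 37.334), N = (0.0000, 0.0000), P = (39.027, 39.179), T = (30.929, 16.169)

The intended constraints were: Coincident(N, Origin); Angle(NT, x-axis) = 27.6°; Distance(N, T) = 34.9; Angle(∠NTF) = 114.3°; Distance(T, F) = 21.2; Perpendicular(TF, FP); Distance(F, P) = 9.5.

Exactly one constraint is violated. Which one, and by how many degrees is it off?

Perpendicular(TF, FP) — off by 7.90°.

N = (0.00, 0.00) ✓; NT at 27.60° ✓; |NT| = 34.90 ✓; ∠NTF = 114.3° ✓; |TF| = 21.20 ✓; ∠(TF, FP) = 82.10° ✗; |FP| = 9.500 ✓.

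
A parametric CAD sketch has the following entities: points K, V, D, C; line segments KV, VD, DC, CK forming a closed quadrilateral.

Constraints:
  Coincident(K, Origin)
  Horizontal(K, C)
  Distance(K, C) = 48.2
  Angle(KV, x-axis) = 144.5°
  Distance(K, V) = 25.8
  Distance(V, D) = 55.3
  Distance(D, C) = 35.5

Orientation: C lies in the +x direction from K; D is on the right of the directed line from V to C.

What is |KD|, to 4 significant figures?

29.79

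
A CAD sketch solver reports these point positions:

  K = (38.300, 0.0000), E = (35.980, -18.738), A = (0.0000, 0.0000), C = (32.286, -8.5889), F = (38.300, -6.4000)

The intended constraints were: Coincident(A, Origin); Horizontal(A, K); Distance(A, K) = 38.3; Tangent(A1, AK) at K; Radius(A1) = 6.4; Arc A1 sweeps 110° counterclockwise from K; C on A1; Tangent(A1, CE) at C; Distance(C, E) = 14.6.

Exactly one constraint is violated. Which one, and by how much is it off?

Distance(C, E) = 14.6 — off by 3.80.

A = (0.00, 0.00) ✓; A.y = 0.00, K.y = 0.00 ✓; |AK| = 38.30 ✓; ∠(FK, KA) = 90.00° ✓; |FK| = 6.400 ✓; bearing(F→C) − bearing(F→K) = 110.0° ✓; |FC| = 6.400 ✓; ∠(FC, CE) = 90.00° ✓; |CE| = 10.80 ✗.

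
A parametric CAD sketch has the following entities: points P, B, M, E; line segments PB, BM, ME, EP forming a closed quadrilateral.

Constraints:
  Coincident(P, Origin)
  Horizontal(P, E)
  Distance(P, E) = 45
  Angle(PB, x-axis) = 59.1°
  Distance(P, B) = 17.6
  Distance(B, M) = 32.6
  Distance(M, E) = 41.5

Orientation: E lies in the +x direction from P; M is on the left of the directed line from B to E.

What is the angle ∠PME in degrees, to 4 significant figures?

58.07°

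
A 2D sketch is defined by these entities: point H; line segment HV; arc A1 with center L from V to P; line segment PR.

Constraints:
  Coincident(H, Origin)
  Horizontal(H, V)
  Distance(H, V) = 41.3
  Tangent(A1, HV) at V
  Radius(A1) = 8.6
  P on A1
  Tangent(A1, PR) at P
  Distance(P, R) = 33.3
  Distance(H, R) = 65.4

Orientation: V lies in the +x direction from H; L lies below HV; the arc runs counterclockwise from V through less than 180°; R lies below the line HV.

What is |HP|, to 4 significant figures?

36.19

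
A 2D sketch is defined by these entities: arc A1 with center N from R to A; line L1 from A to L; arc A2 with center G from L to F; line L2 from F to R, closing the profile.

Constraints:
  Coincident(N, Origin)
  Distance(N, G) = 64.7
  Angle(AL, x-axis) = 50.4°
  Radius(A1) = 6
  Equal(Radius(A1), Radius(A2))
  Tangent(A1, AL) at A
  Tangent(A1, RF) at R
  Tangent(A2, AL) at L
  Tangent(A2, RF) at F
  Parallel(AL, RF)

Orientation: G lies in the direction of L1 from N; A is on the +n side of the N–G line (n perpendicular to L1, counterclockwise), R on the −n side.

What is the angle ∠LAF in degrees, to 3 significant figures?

10.5°

The slot axis is L1's direction at 50.4°, so u = (cos 50.4°, sin 50.4°) = (0.637, 0.771) and n = (−sin 50.4°, cos 50.4°) = (-0.771, 0.637). N is at the origin and G lies 64.7 along u from N, so G = 64.7·u = (41.2, 49.9). Tangency of A1 to both parallel lines with radius 6.0 puts A and R at N ± 6.0·n: A = (-4.62, 3.82), R = (4.62, -3.82). Equal radii place L and F the same way about G: L = G + 6.0·n = (36.6, 53.7), F = G − 6.0·n = (45.9, 46.0). Then cos ∠LAF = AL·AF / (|AL||AF|), giving 10.5°.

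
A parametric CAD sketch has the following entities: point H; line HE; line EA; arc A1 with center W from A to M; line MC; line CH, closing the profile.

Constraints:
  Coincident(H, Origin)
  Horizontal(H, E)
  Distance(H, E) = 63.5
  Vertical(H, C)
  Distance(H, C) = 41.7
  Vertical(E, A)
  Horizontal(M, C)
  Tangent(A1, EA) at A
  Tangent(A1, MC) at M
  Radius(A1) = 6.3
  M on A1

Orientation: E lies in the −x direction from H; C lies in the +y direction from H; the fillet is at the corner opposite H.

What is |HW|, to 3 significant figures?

67.3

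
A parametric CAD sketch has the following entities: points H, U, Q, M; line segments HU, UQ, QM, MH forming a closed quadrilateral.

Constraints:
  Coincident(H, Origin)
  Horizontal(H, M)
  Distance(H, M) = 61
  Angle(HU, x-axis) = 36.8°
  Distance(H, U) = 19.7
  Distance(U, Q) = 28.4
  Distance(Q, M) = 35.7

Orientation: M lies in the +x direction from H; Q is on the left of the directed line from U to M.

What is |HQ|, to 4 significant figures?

48.09

H is at the origin; HM is horizontal with |HM| = 61.0 and M in +x, so M = (61.0, 0). HU runs at 36.8° with |HU| = 19.7, so U = (15.77, 11.80). Q is determined by |UQ| = 28.4 and |QM| = 35.7 together: it lies at the intersection of circle(U, 28.4) and circle(M, 35.7). With |UM| = 46.74, the foot of the radical line on UM is 18.36 from U and the perpendicular offset is √(28.4² − 18.36²) = 21.66. Taking the left-of-UM solution: Q = (39.01, 28.13).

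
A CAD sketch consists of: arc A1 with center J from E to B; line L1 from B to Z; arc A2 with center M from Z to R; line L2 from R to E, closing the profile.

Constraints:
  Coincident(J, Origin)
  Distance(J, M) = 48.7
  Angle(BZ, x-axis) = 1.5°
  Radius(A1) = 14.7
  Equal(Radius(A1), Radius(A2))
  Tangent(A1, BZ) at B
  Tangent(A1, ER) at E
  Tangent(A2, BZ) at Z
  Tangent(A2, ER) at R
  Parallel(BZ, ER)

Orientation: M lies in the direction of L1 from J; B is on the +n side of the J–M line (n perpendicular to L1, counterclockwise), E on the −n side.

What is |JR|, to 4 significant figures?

50.87

The slot axis is L1's direction at 1.5°, so u = (cos 1.5°, sin 1.5°) = (0.9997, 0.02618) and n = (−sin 1.5°, cos 1.5°) = (-0.02618, 0.9997). J is at the origin and M lies 48.7 along u from J, so M = 48.7·u = (48.68, 1.275). Tangency of A1 to both parallel lines with radius 14.7 puts B and E at J ± 14.7·n: B = (-0.3848, 14.69), E = (0.3848, -14.69). Equal radii place Z and R the same way about M: Z = M + 14.7·n = (48.30, 15.97), R = M − 14.7·n = (49.07, -13.42). Then |JR| = |R − J| = 50.87.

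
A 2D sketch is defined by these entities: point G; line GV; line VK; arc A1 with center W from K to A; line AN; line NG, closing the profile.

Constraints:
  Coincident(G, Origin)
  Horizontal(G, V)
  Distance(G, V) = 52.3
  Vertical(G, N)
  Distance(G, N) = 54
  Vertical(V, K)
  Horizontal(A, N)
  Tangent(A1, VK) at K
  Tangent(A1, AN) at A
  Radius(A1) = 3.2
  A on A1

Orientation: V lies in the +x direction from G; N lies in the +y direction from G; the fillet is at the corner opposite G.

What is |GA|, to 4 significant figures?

72.98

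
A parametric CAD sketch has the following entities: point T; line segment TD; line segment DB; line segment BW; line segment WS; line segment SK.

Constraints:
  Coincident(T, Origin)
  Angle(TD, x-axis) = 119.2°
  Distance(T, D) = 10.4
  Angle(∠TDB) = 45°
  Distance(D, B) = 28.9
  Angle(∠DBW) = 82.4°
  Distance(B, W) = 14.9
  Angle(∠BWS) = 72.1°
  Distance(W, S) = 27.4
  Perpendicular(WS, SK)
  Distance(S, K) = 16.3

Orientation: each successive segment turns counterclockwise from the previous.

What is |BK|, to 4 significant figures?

22.92

T is at the origin; TD runs at 119.2° with length 10.4, so D = (-5.074, 9.078). ∠TDB = 45.0° gives DB at -105.8° from the x-axis; with |DB| = 28.9, B = (-12.94, -18.73). ∠DBW = 82.4° gives BW at -8.200° from the x-axis; with |BW| = 14.9, W = (1.805, -20.85). ∠BWS = 72.1° gives WS at 99.70° from the x-axis; with |WS| = 27.4, S = (-2.812, 6.153). WS is perpendicular to SK, so SK runs at -170.3°; with |SK| = 16.3, K = (-18.88, 3.407). Then |BK| = |K − B| = 22.92.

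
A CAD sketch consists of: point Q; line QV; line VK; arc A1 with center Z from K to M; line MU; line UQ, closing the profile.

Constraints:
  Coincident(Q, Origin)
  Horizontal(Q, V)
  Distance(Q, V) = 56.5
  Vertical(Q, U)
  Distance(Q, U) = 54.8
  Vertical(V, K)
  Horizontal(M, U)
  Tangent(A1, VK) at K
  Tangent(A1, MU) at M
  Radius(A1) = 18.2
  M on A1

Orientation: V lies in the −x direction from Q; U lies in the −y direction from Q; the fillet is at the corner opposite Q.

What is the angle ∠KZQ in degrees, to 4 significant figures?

136.3°

Q is at the origin; QV is horizontal with |QV| = 56.5 and V on the −x side, so V = (-56.50, 0.000). QU is vertical with |QU| = 54.8 and U on the −y side, so U = (0.000, -54.80). The virtual corner opposite Q is at (-56.50, -54.80). Since A1 is tangent to VK there, ZK ⟂ VK and A1 meets MU tangentially, so ZM is at right angles to MU, with radius 18.2, so the center Z sits 18.2 in from both sides at Z = (-38.30, -36.60). That places the tangent points at K = (-56.50, -36.60) on VK and M = (-38.30, -54.80) on MU. Then cos ∠KZQ = ZK·ZQ / (|ZK||ZQ|), giving 136.3°.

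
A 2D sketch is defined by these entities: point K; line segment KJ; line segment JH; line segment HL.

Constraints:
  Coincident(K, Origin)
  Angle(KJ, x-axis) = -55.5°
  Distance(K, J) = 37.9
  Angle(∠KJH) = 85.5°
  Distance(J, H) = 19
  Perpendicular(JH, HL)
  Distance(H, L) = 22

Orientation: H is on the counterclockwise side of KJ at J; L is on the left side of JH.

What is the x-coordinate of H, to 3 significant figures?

36.2

K is at the origin; KJ runs at -55.5° with length 37.9, so J = 37.9·(cos -55.5°, sin -55.5°) = (21.5, -31.2). ∠KJH = 85.5°, so JH runs at -55.5° + (180° − 85.5°) = 39.0° from the x-axis; with |JH| = 19.0, H = J + 19.0·(cos 39.0°, sin 39.0°) = (36.2, -19.3). So H.x = 36.2.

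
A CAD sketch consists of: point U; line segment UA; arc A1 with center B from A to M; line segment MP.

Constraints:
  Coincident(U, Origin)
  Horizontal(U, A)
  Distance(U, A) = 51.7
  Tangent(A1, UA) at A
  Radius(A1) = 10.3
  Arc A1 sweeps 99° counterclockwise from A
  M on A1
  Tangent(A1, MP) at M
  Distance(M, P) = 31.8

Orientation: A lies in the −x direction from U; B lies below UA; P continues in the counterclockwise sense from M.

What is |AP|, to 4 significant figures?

43.63

U is at the origin; U and A share the same y with |UA| = 51.7 and A on the −x side, so A = (-51.70, 0.000). Tangency of A1 to UA means the radius BA is perpendicular to UA, so B = A + (0, -10.3) = (-51.70, -10.30). On A1, A sits at bearing 90° from B; a 99° counterclockwise sweep puts M at bearing 189°, so M = B + 10.3·(cos 189°, sin 189°) = (-61.87, -11.91). The tangent condition forces BM to be normal to MP, so MP runs along (−sin 189°, cos 189°); with |MP| = 31.8, P = (-56.90, -43.32). Then |AP| = |P − A| = 43.63.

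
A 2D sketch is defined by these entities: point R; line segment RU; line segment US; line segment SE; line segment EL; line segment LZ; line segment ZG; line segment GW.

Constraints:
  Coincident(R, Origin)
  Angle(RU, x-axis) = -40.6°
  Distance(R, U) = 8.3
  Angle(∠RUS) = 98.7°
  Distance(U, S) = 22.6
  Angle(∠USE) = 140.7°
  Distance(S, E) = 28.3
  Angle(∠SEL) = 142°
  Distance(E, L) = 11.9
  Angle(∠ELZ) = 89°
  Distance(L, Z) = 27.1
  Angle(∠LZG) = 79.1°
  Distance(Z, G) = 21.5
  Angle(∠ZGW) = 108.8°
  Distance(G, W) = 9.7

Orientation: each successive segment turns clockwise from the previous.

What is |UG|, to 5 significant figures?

24.379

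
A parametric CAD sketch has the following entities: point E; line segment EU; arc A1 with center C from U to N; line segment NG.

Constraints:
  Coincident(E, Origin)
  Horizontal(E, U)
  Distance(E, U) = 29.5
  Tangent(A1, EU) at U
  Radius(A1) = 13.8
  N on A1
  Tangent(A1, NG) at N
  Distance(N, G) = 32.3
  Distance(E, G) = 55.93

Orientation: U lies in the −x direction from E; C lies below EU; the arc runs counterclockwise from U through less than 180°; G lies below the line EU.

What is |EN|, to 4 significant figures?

46.36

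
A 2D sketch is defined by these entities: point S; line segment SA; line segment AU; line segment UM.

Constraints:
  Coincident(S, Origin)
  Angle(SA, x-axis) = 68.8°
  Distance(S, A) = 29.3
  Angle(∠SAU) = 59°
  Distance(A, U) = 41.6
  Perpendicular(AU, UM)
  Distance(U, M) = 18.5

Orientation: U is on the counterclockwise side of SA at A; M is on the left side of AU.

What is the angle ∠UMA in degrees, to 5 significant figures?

66.025°

S is at the origin; SA runs at 68.8° with length 29.3, so A = 29.3·(cos 68.8°, sin 68.8°) = (10.596, 27.317). ∠SAU = 59.0°, so AU runs at 68.8° + (180° − 59.0°) = 189.80° from the x-axis; with |AU| = 41.6, U = A + 41.6·(cos 189.80°, sin 189.80°) = (-30.397, 20.236). The perpendicularity gives UM at right angles to AU; with |UM| = 18.5 on the left of AU, M = U + 18.5·(0.17021, -0.98541) = (-27.248, 2.0063). Then cos ∠UMA = MU·MA / (|MU||MA|), giving 66.025°.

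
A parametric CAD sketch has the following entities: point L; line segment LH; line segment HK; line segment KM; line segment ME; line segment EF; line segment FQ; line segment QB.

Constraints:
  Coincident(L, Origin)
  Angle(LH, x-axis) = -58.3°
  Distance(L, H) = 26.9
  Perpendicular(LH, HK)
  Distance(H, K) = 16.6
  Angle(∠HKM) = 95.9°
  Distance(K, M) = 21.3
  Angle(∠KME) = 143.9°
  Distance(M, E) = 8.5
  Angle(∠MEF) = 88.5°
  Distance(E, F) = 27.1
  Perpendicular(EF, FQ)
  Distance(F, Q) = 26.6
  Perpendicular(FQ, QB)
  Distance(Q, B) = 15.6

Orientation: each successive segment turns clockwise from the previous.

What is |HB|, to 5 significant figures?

18.708

The perpendicularity gives FQ at right angles to EF, so FQ runs at -90.000°; with |FQ| = 26.6, Q = (13.893, -32.837). FQ is perpendicular to QB, so QB runs at -180.00°; with |QB| = 15.6, B = (-1.7069, -32.837). Then |HB| = |B − H| = 18.708.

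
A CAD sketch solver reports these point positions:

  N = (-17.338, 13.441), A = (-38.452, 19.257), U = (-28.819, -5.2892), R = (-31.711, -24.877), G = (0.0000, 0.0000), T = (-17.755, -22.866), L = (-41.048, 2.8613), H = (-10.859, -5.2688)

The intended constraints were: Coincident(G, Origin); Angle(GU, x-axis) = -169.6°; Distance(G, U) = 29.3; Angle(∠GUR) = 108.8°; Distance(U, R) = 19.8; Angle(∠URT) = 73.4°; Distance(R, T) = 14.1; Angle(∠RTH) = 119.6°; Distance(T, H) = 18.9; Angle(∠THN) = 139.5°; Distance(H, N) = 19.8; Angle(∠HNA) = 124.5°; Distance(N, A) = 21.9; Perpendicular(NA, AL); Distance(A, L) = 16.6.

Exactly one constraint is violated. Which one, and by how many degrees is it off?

Perpendicular(NA, AL) — off by 6.40°.

G = (0.00, 0.00) ✓; GU at -169.6° ✓; |GU| = 29.30 ✓; ∠GUR = 108.8° ✓; |UR| = 19.80 ✓; ∠URT = 73.40° ✓; |RT| = 14.10 ✓; ∠RTH = 119.6° ✓; |TH| = 18.90 ✓; ∠THN = 139.5° ✓; |HN| = 19.80 ✓; ∠HNA = 124.5° ✓; |NA| = 21.90 ✓; ∠(NA, AL) = 96.40° ✗; |AL| = 16.60 ✓.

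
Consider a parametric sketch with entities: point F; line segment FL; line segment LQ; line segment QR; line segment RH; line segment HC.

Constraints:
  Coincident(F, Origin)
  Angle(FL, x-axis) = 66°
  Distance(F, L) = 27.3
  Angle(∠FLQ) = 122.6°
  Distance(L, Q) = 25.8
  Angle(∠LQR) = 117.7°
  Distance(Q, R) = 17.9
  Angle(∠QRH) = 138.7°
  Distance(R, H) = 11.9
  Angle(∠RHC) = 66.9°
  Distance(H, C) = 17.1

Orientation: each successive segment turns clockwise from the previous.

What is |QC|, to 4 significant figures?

19.05

F is at the origin; FL runs at 66.0° with length 27.3, so L = (11.10, 24.94). ∠FLQ = 122.6° gives LQ at 8.600° from the x-axis; with |LQ| = 25.8, Q = (36.61, 28.80). ∠LQR = 117.7° gives QR at -53.70° from the x-axis; with |QR| = 17.9, R = (47.21, 14.37). ∠QRH = 138.7° gives RH at -95.00° from the x-axis; with |RH| = 11.9, H = (46.17, 2.517). ∠RHC = 66.9° gives HC at 151.9° from the x-axis; with |HC| = 17.1, C = (31.09, 10.57). Then |QC| = |C − Q| = 19.05.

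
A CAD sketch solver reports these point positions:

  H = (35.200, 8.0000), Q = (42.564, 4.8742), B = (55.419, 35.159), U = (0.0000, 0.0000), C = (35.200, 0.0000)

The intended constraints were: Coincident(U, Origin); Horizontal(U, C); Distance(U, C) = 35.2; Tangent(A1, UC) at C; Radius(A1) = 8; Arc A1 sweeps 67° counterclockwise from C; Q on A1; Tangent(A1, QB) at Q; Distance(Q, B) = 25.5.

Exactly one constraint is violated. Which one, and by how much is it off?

Distance(Q, B) = 25.5 — off by 7.40.

U = (0.00, 0.00) ✓; U.y = 0.00, C.y = 0.00 ✓; |UC| = 35.20 ✓; ∠(HC, CU) = 90.00° ✓; |HC| = 8.000 ✓; bearing(H→Q) − bearing(H→C) = 67.00° ✓; |HQ| = 8.000 ✓; ∠(HQ, QB) = 90.00° ✓; |QB| = 32.90 ✗.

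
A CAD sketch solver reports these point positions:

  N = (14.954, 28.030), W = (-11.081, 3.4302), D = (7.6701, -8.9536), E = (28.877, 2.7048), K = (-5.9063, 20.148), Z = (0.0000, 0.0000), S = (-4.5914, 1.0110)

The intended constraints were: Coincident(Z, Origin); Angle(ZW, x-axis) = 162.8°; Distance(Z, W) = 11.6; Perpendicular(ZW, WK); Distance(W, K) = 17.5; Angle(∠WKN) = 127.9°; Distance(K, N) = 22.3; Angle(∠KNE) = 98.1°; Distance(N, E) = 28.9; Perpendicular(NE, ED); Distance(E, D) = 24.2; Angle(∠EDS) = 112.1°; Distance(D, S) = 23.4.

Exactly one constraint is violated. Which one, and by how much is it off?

Distance(D, S) = 23.4 — off by 7.60.

Z = (0.00, 0.00) ✓; ZW at 162.8° ✓; |ZW| = 11.60 ✓; ∠(ZW, WK) = 90.00° ✓; |WK| = 17.50 ✓; ∠WKN = 127.9° ✓; |KN| = 22.30 ✓; ∠KNE = 98.10° ✓; |NE| = 28.90 ✓; ∠(NE, ED) = 90.00° ✓; |ED| = 24.20 ✓; ∠EDS = 112.1° ✓; |DS| = 15.80 ✗.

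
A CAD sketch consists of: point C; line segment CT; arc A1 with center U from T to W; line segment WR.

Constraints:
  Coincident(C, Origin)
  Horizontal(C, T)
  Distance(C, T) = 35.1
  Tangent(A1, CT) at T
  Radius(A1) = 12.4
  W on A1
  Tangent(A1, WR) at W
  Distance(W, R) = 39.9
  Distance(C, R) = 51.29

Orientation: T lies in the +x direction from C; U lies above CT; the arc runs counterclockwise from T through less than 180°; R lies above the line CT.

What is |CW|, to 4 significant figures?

48.64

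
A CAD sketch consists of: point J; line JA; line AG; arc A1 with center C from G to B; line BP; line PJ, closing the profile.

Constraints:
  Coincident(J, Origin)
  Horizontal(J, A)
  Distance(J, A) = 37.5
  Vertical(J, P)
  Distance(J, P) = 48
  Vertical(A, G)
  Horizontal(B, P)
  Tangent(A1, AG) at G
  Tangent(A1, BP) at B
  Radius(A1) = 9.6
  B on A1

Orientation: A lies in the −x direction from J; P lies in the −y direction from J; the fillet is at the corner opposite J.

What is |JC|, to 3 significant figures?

47.5

J is at the origin; J and A share the same y with |JA| = 37.5 and A on the −x side, so A = (-37.5, 0.00). J and P share the same x with |JP| = 48.0 and P on the −y side, so P = (0.00, -48.0). The virtual corner opposite J is at (-37.5, -48.0). The tangent condition forces CG to be normal to AG and tangency of A1 to BP means the radius CB is perpendicular to BP, with radius 9.6, so the center C sits 9.6 in from both sides at C = (-27.9, -38.4). Then |JC| = |C − J| = 47.5.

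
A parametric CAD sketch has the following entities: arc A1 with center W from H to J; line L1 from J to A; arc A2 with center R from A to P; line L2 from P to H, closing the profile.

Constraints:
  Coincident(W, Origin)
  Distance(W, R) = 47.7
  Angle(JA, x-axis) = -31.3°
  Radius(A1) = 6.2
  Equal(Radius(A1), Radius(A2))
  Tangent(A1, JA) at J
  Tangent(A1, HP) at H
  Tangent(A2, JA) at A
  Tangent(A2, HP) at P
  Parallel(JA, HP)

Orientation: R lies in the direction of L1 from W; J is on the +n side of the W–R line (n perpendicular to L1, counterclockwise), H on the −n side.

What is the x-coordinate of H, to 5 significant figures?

-3.2210

W is at the origin and R lies 47.7 along u from W, so R = 47.7·u = (40.758, -24.781). Tangency of A1 to both parallel lines with radius 6.2 puts J and H at W ± 6.2·n: J = (3.2210, 5.2976), H = (-3.2210, -5.2976). So H.x = -3.2210.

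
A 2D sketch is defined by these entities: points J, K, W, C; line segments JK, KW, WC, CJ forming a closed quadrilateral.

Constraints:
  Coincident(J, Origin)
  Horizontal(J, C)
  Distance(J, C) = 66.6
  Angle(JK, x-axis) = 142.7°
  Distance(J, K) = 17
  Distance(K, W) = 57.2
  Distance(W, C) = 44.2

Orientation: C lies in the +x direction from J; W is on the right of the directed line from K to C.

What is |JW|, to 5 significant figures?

40.214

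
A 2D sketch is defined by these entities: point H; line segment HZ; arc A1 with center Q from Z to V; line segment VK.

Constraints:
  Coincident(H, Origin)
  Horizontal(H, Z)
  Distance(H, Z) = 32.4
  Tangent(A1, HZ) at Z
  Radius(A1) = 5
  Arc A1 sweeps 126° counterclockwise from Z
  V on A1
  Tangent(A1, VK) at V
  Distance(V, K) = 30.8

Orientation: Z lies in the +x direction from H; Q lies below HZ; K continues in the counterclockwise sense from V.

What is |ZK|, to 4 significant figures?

35.74

H is at the origin; HZ is horizontal with |HZ| = 32.4 and Z on the +x side, so Z = (32.40, 0.000). Since A1 is tangent to HZ there, QZ ⟂ HZ, so Q = Z + (0, -5) = (32.40, -5.000). On A1, Z sits at bearing 90° from Q; a 126° counterclockwise sweep puts V at bearing 216°, so V = Q + 5.0·(cos 216°, sin 216°) = (28.35, -7.939). A1 meets VK tangentially, so QV is at right angles to VK, so VK runs along (−sin 216°, cos 216°); with |VK| = 30.8, K = (46.46, -32.86). Then |ZK| = |K − Z| = 35.74.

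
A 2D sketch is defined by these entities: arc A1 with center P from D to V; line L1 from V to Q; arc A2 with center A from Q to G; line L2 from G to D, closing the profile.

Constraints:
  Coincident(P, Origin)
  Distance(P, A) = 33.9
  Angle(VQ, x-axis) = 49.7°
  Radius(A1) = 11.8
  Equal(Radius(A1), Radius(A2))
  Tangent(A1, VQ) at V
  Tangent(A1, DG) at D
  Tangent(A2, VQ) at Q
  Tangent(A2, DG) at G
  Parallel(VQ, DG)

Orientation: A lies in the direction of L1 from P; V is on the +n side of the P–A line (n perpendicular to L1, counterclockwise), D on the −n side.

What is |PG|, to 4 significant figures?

35.89

The slot axis is L1's direction at 49.7°, so u = (cos 49.7°, sin 49.7°) = (0.6468, 0.7627) and n = (−sin 49.7°, cos 49.7°) = (-0.7627, 0.6468). P is at the origin and A lies 33.9 along u from P, so A = 33.9·u = (21.93, 25.85). Tangency of A1 to both parallel lines with radius 11.8 puts V and D at P ± 11.8·n: V = (-8.999, 7.632), D = (8.999, -7.632). Equal radii place Q and G the same way about A: Q = A + 11.8·n = (12.93, 33.49), G = A − 11.8·n = (30.93, 18.22). Then |PG| = |G − P| = 35.89.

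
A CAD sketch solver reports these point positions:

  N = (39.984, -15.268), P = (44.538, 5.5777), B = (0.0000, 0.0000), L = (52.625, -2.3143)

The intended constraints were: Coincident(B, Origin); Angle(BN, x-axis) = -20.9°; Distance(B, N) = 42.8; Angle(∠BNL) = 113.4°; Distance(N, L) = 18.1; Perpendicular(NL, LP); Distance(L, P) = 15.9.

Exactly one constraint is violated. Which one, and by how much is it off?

Distance(L, P) = 15.9 — off by 4.60.

B = (0.00, 0.00) ✓; BN at -20.90° ✓; |BN| = 42.80 ✓; ∠BNL = 113.4° ✓; |NL| = 18.10 ✓; ∠(NL, LP) = 90.00° ✓; |LP| = 11.30 ✗.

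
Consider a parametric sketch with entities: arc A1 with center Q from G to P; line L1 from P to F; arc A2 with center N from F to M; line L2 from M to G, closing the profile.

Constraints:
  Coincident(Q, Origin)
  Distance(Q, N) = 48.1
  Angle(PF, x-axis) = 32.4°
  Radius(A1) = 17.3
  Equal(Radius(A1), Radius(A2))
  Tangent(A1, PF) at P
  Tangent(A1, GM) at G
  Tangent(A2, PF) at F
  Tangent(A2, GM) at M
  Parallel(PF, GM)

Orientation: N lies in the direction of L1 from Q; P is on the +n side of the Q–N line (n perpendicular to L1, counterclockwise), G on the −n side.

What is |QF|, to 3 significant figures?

51.1

The slot axis is L1's direction at 32.4°, so u = (cos 32.4°, sin 32.4°) = (0.844, 0.536) and n = (−sin 32.4°, cos 32.4°) = (-0.536, 0.844). Q is at the origin and N lies 48.1 along u from Q, so N = 48.1·u = (40.6, 25.8). Tangency of A1 to both parallel lines with radius 17.3 puts P and G at Q ± 17.3·n: P = (-9.27, 14.6), G = (9.27, -14.6). Equal radii place F and M the same way about N: F = N + 17.3·n = (31.3, 40.4), M = N − 17.3·n = (49.9, 11.2). Then |QF| = |F − Q| = 51.1.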